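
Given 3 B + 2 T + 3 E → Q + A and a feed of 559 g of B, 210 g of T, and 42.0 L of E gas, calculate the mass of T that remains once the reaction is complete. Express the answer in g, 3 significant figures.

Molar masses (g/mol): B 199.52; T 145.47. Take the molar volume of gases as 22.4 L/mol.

n(B) = 559.0 / 199.52 = 2.802 mol
n(T) = 210.0 / 145.47 = 1.444 mol
n(E) = 42.00 / 22.4 = 1.875 mol
n/ν for B = 2.802/3 = 0.9340
n/ν for T = 1.444/2 = 0.7220
n/ν for E = 1.875/3 = 0.6250
Smallest n/ν is E → limiting reagent.
T consumed = (2/3) × 1.875 = 1.250 mol
T remaining = 1.444 − 1.250 = 0.1940 mol
mass = 0.1940 × 145.47 = 28.22 g

28.2 g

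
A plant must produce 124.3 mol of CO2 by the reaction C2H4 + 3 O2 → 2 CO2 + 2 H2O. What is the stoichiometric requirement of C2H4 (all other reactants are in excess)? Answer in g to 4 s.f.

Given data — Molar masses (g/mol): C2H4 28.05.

n(CO2) = 124.3 mol
n(C2H4) = (1/2) × 124.3 = 62.15 mol
mass = 62.15 × 28.05 = 1743 g

1743 g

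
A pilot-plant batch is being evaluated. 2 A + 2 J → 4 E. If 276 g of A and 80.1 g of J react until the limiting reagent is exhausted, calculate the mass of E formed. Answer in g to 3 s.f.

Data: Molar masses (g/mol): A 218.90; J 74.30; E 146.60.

316 g

n(A) = 276.0 / 218.90 = 1.261 mol
n(J) = 80.10 / 74.30 = 1.078 mol
n/ν for A = 1.261/2 = 0.6305
n/ν for J = 1.078/2 = 0.5390
Smallest n/ν is J → limiting reagent.
n(E) = (4/2) × 1.078 = 2.156 mol
mass = 2.156 × 146.60 = 316.1 g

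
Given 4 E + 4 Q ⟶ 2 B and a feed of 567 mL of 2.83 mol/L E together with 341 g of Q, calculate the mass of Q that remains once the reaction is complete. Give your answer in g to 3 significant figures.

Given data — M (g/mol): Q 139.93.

n(E) = 2.83 × 567.0/1000 = 1.605 mol
n(Q) = 341.0 / 139.93 = 2.437 mol
n/ν for E = 1.605/4 = 0.4013
n/ν for Q = 2.437/4 = 0.6093
Smallest n/ν is E → limiting reagent.
Q consumed = (4/4) × 1.605 = 1.605 mol
Q remaining = 2.437 − 1.605 = 0.8320 mol
mass = 0.8320 × 139.93 = 116.4 g

116 g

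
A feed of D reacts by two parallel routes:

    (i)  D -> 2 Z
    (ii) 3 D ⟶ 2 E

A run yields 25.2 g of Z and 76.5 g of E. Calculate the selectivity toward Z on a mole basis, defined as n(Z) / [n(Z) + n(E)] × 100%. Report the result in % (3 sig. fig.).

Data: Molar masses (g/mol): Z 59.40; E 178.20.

49.7 %

n(Z) = 25.2 / 59.40 = 0.4242 mol
n(E) = 76.5 / 178.20 = 0.4293 mol
selectivity = 0.4242/(0.4242+0.4293) × 100 = 49.70 %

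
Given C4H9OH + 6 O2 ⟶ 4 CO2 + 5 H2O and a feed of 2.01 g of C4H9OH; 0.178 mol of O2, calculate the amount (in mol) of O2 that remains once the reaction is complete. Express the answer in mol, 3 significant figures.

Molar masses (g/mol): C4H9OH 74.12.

0.0153 mol

n(C4H9OH) = 2.010 / 74.12 = 0.02712 mol
n(O2) = 0.1780 mol
n/ν for C4H9OH = 0.02712/1 = 0.02712
n/ν for O2 = 0.1780/6 = 0.02967
Smallest n/ν is C4H9OH → limiting reagent.
O2 consumed = (6/1) × 0.02712 = 0.1627 mol
O2 remaining = 0.1780 − 0.1627 = 0.01530 mol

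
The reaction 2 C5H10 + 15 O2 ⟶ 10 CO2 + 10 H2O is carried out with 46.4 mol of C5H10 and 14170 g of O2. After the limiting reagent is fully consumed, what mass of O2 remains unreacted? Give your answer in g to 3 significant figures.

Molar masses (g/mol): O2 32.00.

3030 g

n(C5H10) = 46.40 mol
n(O2) = 14170 / 32.00 = 442.8 mol
n/ν for C5H10 = 46.40/2 = 23.20
n/ν for O2 = 442.8/15 = 29.52
Smallest n/ν is C5H10 → limiting reagent.
O2 consumed = (15/2) × 46.40 = 348.0 mol
O2 remaining = 442.8 − 348.0 = 94.80 mol
mass = 94.80 × 32.00 = 3034 g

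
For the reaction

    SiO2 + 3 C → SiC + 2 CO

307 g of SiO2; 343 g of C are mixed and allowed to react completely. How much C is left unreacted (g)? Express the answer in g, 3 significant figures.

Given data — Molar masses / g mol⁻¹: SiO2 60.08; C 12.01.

159 g

n(SiO2) = 307.0 / 60.08 = 5.110 mol
n(C) = 343.0 / 12.01 = 28.56 mol
n/ν for SiO2 = 5.110/1 = 5.110
n/ν for C = 28.56/3 = 9.520
Smallest n/ν is SiO2 → limiting reagent.
C consumed = (3/1) × 5.110 = 15.33 mol
C remaining = 28.56 − 15.33 = 13.23 mol
mass = 13.23 × 12.01 = 158.9 g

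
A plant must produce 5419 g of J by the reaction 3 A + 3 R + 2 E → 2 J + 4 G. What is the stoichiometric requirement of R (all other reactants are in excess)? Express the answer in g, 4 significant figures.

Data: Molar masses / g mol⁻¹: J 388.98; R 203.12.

4245 g

n(J) = 5419 / 388.98 = 13.93 mol
n(R) = (3/2) × 13.93 = 20.90 mol
mass = 20.90 × 203.12 = 4245 g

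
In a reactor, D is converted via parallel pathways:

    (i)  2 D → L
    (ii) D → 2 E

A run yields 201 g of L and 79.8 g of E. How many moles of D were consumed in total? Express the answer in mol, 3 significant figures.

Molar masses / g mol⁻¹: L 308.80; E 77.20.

1.82 mol

n(L) = 201 / 308.80 = 0.6509 mol
n(E) = 79.8 / 77.20 = 1.034 mol
n(D) via (i) = (2/1)×0.6509 = 1.302 mol
n(D) via (ii) = (1/2)×1.034 = 0.5170 mol
total n(D) = 1.302 + 0.5170 = 1.819 mol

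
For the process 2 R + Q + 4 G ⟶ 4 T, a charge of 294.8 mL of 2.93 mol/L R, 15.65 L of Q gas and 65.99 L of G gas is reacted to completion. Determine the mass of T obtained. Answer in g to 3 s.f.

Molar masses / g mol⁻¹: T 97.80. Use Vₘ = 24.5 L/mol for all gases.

169 g

n(R) = 2.93 × 294.8/1000 = 0.8638 mol
n(Q) = 15.65 / 24.5 = 0.6388 mol
n(G) = 65.99 / 24.5 = 2.693 mol
n/ν for R = 0.8638/2 = 0.4319
n/ν for Q = 0.6388/1 = 0.6388
n/ν for G = 2.693/4 = 0.6733
Smallest n/ν is R → limiting reagent.
n(T) = (4/2) × 0.8638 = 1.728 mol
mass = 1.728 × 97.80 = 169.0 g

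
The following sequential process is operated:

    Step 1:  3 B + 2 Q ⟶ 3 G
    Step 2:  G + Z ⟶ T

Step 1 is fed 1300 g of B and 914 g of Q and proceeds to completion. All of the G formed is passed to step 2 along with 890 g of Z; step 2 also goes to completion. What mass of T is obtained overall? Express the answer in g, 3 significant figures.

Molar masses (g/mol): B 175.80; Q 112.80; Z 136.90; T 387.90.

2520 g

Step 1:
n(B) = 1300 / 175.80 = 7.395 mol
n(Q) = 914.0 / 112.80 = 8.103 mol
n/ν → B: 2.465, Q: 4.052; B is limiting.
n(G) produced = (3/3) × 7.395 = 7.395 mol
Step 2:
n(G) available = 7.395 mol
n(Z) = 890.0 / 136.90 = 6.501 mol
n/ν → G: 7.395, Z: 6.501; Z is limiting.
n(T) = (1/1) × 6.501 = 6.501 mol
mass = 6.501 × 387.90 = 2522 g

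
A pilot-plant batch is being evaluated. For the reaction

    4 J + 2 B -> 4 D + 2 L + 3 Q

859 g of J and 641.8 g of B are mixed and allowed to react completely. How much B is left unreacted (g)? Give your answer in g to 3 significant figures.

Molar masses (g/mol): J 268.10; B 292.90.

173 g

n(J) = 859.0 / 268.10 = 3.204 mol
n(B) = 641.8 / 292.90 = 2.191 mol
n/ν → J: 0.8010, B: 1.096; J is limiting.
B consumed = (2/4) × 3.204 = 1.602 mol
B remaining = 2.191 − 1.602 = 0.5890 mol
mass = 0.5890 × 292.90 = 172.5 g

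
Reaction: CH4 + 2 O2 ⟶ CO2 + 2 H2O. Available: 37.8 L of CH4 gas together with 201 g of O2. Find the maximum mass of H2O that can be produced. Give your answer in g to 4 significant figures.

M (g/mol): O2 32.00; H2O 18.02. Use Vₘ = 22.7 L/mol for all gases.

60.01 g

n(CH4) = 37.80 / 22.7 = 1.665 mol
n(O2) = 201.0 / 32.00 = 6.281 mol
n/ν for CH4 = 1.665/1 = 1.665
n/ν for O2 = 6.281/2 = 3.141
Smallest n/ν is CH4 → limiting reagent.
n(H2O) = (2/1) × 1.665 = 3.330 mol
mass = 3.330 × 18.02 = 60.01 g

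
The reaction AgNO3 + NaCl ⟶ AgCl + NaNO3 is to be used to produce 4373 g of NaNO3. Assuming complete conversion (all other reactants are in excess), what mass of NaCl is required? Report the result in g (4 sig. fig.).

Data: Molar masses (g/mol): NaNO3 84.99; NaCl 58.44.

n(NaNO3) = 4373 / 84.99 = 51.45 mol
n(NaCl) = (1/1) × 51.45 = 51.45 mol
mass = 51.45 × 58.44 = 3007 g

3007 g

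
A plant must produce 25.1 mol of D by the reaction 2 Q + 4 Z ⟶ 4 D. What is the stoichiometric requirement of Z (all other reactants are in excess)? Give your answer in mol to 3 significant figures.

25.1 mol

n(D) = 25.10 mol
n(Z) = (4/4) × 25.10 = 25.10 mol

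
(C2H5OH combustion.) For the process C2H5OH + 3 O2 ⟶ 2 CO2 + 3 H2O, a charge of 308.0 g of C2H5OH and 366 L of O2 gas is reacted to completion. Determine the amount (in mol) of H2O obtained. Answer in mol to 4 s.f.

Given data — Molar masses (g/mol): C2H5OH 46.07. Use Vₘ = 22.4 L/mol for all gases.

16.34 mol

n(C2H5OH) = 308.0 / 46.07 = 6.685 mol
n(O2) = 366.0 / 22.4 = 16.34 mol
n/ν → C2H5OH: 6.685, O2: 5.447; O2 is limiting.
n(H2O) = (3/3) × 16.34 = 16.34 mol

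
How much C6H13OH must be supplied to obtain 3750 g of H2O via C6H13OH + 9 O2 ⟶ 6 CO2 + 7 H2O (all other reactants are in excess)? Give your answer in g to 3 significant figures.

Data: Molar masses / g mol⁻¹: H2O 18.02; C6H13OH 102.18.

n(H2O) = 3750 / 18.02 = 208.1 mol
n(C6H13OH) = (1/7) × 208.1 = 29.73 mol
mass = 29.73 × 102.18 = 3038 g

3040 g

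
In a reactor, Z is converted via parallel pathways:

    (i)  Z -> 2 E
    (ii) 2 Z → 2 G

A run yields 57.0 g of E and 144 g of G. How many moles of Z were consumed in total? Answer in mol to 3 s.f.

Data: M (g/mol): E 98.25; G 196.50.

1.02 mol

n(E) = 57.0 / 98.25 = 0.5802 mol
n(G) = 144 / 196.50 = 0.7328 mol
n(Z) via (i) = (1/2)×0.5802 = 0.2901 mol
n(Z) via (ii) = (2/2)×0.7328 = 0.7328 mol
total n(Z) = 0.2901 + 0.7328 = 1.023 mol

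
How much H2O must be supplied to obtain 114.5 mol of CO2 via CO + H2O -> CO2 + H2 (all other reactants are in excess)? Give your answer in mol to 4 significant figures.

114.5 mol

n(CO2) = 114.5 mol
n(H2O) = (1/1) × 114.5 = 114.5 mol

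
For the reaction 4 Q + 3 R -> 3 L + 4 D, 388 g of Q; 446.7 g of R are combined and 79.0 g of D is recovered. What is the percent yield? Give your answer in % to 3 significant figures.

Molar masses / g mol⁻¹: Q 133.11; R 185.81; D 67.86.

39.9 %

n(Q) = 388.0 / 133.11 = 2.915 mol
n(R) = 446.7 / 185.81 = 2.404 mol
n/ν for Q = 2.915/4 = 0.7288
n/ν for R = 2.404/3 = 0.8013
Smallest n/ν is Q → limiting reagent.
theoretical n(D) = (4/4) × 2.915 = 2.915 mol → 197.8 g
% yield = 79.0 / 197.8 × 100 = 39.94 %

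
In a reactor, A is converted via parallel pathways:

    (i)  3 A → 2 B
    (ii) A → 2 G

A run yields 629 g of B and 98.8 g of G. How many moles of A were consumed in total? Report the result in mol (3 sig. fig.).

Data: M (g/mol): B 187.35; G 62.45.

n(B) = 629 / 187.35 = 3.357 mol
n(G) = 98.8 / 62.45 = 1.582 mol
n(A) via (i) = (3/2)×3.357 = 5.036 mol
n(A) via (ii) = (1/2)×1.582 = 0.7910 mol
total n(A) = 5.036 + 0.7910 = 5.827 mol

5.83 mol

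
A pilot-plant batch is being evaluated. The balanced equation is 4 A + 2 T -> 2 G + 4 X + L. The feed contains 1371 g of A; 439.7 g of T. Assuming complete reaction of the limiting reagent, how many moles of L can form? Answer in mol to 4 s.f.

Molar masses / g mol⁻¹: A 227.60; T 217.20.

1.012 mol

n(A) = 1371 / 227.60 = 6.024 mol
n(T) = 439.7 / 217.20 = 2.024 mol
n/ν for A = 6.024/4 = 1.506
n/ν for T = 2.024/2 = 1.012
Smallest n/ν is T → limiting reagent.
n(L) = (1/2) × 2.024 = 1.012 mol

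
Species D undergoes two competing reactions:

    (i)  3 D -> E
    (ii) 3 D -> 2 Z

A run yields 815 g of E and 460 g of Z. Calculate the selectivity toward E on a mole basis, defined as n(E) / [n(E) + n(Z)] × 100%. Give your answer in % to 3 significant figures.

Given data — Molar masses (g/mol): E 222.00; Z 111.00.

47.0 %

n(E) = 815 / 222.00 = 3.671 mol
n(Z) = 460 / 111.00 = 4.144 mol
selectivity = 3.671/(3.671+4.144) × 100 = 46.97 %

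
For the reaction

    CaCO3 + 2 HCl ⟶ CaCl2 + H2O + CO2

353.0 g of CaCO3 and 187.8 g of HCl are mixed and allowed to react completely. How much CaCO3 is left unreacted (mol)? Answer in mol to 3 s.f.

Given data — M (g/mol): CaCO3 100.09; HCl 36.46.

n(CaCO3) = 353.0 / 100.09 = 3.527 mol
n(HCl) = 187.8 / 36.46 = 5.151 mol
n/ν for CaCO3 = 3.527/1 = 3.527
n/ν for HCl = 5.151/2 = 2.576
Smallest n/ν is HCl → limiting reagent.
CaCO3 consumed = (1/2) × 5.151 = 2.576 mol
CaCO3 remaining = 3.527 − 2.576 = 0.9510 mol

0.951 mol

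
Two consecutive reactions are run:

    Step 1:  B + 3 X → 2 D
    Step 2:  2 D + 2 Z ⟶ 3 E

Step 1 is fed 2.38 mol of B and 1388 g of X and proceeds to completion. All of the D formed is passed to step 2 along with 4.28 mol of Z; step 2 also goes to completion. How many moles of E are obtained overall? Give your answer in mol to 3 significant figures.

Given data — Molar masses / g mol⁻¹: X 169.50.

6.42 mol

Step 1:
n(B) = 2.380 mol
n(X) = 1388 / 169.50 = 8.189 mol
n/ν for B = 2.380/1 = 2.380
n/ν for X = 8.189/3 = 2.730
Smallest n/ν is B → limiting reagent.
n(D) produced = (2/1) × 2.380 = 4.760 mol
Step 2:
n(D) available = 4.760 mol
n(Z) = 4.280 mol
n/ν for D = 4.760/2 = 2.380
n/ν for Z = 4.280/2 = 2.140
Smallest n/ν is Z → limiting reagent.
n(E) = (3/2) × 4.280 = 6.420 mol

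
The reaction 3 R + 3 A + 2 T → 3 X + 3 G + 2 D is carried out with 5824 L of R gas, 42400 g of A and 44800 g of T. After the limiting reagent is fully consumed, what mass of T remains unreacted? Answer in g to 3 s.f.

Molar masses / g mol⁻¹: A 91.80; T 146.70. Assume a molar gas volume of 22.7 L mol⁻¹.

n(R) = 5824 / 22.7 = 256.6 mol
n(A) = 42400 / 91.80 = 461.9 mol
n(T) = 44800 / 146.70 = 305.4 mol
n/ν for R = 256.6/3 = 85.53
n/ν for A = 461.9/3 = 154.0
n/ν for T = 305.4/2 = 152.7
Smallest n/ν is R → limiting reagent.
T consumed = (2/3) × 256.6 = 171.1 mol
T remaining = 305.4 − 171.1 = 134.3 mol
mass = 134.3 × 146.70 = 19700 g

19700 g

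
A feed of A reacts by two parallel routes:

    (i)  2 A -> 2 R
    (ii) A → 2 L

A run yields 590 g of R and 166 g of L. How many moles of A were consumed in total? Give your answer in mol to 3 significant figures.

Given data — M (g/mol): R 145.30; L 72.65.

n(R) = 590 / 145.30 = 4.061 mol
n(L) = 166 / 72.65 = 2.285 mol
n(A) via (i) = (2/2)×4.061 = 4.061 mol
n(A) via (ii) = (1/2)×2.285 = 1.143 mol
total n(A) = 4.061 + 1.143 = 5.204 mol

5.20 mol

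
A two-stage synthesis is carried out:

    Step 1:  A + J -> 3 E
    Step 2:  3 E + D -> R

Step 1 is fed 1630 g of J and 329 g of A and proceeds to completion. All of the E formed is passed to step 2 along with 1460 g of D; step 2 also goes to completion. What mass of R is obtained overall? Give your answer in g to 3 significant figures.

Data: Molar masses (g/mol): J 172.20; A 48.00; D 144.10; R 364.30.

Step 1:
n(J) = 1630 / 172.20 = 9.466 mol
n(A) = 329.0 / 48.00 = 6.854 mol
n/ν → J: 9.466, A: 6.854; A is limiting.
n(E) produced = (3/1) × 6.854 = 20.56 mol
Step 2:
n(E) available = 20.56 mol
n(D) = 1460 / 144.10 = 10.13 mol
n/ν → E: 6.853, D: 10.13; E is limiting.
n(R) = (1/3) × 20.56 = 6.853 mol
mass = 6.853 × 364.30 = 2497 g

2500 g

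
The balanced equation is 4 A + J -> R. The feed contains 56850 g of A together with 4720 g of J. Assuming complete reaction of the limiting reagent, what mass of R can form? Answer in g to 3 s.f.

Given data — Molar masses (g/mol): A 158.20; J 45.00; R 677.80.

n(A) = 56850 / 158.20 = 359.4 mol
n(J) = 4720 / 45.00 = 104.9 mol
n/ν for A = 359.4/4 = 89.85
n/ν for J = 104.9/1 = 104.9
Smallest n/ν is A → limiting reagent.
n(R) = (1/4) × 359.4 = 89.85 mol
mass = 89.85 × 677.80 = 60900 g

60900 g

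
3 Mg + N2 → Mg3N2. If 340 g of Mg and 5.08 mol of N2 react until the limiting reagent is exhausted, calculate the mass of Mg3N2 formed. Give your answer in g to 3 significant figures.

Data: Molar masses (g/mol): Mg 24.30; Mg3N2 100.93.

471 g

n(Mg) = 340.0 / 24.30 = 13.99 mol
n(N2) = 5.080 mol
n/ν for Mg = 13.99/3 = 4.663
n/ν for N2 = 5.080/1 = 5.080
Smallest n/ν is Mg → limiting reagent.
n(Mg3N2) = (1/3) × 13.99 = 4.663 mol
mass = 4.663 × 100.93 = 470.6 g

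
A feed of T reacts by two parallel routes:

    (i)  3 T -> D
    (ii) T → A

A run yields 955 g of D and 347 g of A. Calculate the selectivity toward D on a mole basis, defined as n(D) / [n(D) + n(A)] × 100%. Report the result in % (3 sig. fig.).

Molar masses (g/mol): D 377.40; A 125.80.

n(D) = 955 / 377.40 = 2.530 mol
n(A) = 347 / 125.80 = 2.758 mol
selectivity = 2.530/(2.530+2.758) × 100 = 47.84 %

47.8 %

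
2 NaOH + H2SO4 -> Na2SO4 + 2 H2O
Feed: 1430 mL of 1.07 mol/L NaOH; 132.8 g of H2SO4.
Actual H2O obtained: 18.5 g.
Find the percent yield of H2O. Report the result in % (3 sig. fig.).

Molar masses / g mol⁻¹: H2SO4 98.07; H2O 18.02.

n(NaOH) = 1.07 × 1430/1000 = 1.530 mol
n(H2SO4) = 132.8 / 98.07 = 1.354 mol
n/ν → NaOH: 0.7650, H2SO4: 1.354; NaOH is limiting.
theoretical n(H2O) = (2/2) × 1.530 = 1.530 mol → 27.57 g
% yield = 18.5 / 27.57 × 100 = 67.10 %

67.1 %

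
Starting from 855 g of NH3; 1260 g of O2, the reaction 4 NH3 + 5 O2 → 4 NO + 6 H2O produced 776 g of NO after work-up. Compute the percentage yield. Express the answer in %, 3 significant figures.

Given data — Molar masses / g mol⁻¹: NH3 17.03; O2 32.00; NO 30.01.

82.1 %

n(NH3) = 855.0 / 17.03 = 50.21 mol
n(O2) = 1260 / 32.00 = 39.38 mol
n/ν for NH3 = 50.21/4 = 12.55
n/ν for O2 = 39.38/5 = 7.876
Smallest n/ν is O2 → limiting reagent.
theoretical n(NO) = (4/5) × 39.38 = 31.50 mol → 945.3 g
% yield = 776 / 945.3 × 100 = 82.09 %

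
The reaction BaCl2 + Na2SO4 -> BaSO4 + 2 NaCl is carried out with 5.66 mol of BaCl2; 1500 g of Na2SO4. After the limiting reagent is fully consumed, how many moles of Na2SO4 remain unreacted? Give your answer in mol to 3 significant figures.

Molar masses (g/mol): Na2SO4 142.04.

4.90 mol

n(BaCl2) = 5.660 mol
n(Na2SO4) = 1500 / 142.04 = 10.56 mol
n/ν for BaCl2 = 5.660/1 = 5.660
n/ν for Na2SO4 = 10.56/1 = 10.56
Smallest n/ν is BaCl2 → limiting reagent.
Na2SO4 consumed = (1/1) × 5.660 = 5.660 mol
Na2SO4 remaining = 10.56 − 5.660 = 4.900 mol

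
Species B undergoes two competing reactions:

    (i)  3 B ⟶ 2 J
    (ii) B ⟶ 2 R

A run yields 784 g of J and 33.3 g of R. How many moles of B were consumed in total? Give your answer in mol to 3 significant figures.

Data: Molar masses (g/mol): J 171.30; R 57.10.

7.16 mol

n(J) = 784 / 171.30 = 4.577 mol
n(R) = 33.3 / 57.10 = 0.5832 mol
n(B) via (i) = (3/2)×4.577 = 6.866 mol
n(B) via (ii) = (1/2)×0.5832 = 0.2916 mol
total n(B) = 6.866 + 0.2916 = 7.158 mol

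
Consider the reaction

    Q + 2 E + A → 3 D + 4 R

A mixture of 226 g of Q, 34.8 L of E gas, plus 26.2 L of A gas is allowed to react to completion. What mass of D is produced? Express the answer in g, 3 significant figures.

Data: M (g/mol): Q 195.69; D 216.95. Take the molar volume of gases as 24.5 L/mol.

462 g

n(Q) = 226.0 / 195.69 = 1.155 mol
n(E) = 34.80 / 24.5 = 1.420 mol
n(A) = 26.20 / 24.5 = 1.069 mol
n/ν → Q: 1.155, E: 0.7100, A: 1.069; E is limiting.
n(D) = (3/2) × 1.420 = 2.130 mol
mass = 2.130 × 216.95 = 462.1 g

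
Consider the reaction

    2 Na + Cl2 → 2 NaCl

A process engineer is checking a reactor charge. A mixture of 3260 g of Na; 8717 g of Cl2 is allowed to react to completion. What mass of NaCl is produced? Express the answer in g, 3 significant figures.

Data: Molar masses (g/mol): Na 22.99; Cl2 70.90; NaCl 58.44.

8290 g

n(Na) = 3260 / 22.99 = 141.8 mol
n(Cl2) = 8717 / 70.90 = 122.9 mol
n/ν for Na = 141.8/2 = 70.90
n/ν for Cl2 = 122.9/1 = 122.9
Smallest n/ν is Na → limiting reagent.
n(NaCl) = (2/2) × 141.8 = 141.8 mol
mass = 141.8 × 58.44 = 8287 g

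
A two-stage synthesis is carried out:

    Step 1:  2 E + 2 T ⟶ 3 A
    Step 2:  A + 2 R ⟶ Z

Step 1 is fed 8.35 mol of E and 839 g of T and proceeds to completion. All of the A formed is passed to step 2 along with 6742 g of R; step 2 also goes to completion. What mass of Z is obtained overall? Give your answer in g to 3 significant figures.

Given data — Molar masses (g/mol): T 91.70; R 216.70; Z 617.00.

7730 g

Step 1:
n(E) = 8.350 mol
n(T) = 839.0 / 91.70 = 9.149 mol
n/ν for E = 8.350/2 = 4.175
n/ν for T = 9.149/2 = 4.575
Smallest n/ν is E → limiting reagent.
n(A) produced = (3/2) × 8.350 = 12.53 mol
Step 2:
n(A) available = 12.53 mol
n(R) = 6742 / 216.70 = 31.11 mol
n/ν for A = 12.53/1 = 12.53
n/ν for R = 31.11/2 = 15.56
Smallest n/ν is A → limiting reagent.
n(Z) = (1/1) × 12.53 = 12.53 mol
mass = 12.53 × 617.00 = 7731 g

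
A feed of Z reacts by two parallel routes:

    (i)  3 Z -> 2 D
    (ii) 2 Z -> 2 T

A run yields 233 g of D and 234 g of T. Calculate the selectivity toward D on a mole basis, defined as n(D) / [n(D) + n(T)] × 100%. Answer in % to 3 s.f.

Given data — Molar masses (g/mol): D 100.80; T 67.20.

39.9 %

n(D) = 233 / 100.80 = 2.312 mol
n(T) = 234 / 67.20 = 3.482 mol
selectivity = 2.312/(2.312+3.482) × 100 = 39.90 %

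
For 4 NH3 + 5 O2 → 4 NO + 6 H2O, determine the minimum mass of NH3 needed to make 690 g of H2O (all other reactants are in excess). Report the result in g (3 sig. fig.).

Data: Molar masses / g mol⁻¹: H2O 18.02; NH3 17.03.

n(H2O) = 690 / 18.02 = 38.29 mol
n(NH3) = (4/6) × 38.29 = 25.53 mol
mass = 25.53 × 17.03 = 434.8 g

435 g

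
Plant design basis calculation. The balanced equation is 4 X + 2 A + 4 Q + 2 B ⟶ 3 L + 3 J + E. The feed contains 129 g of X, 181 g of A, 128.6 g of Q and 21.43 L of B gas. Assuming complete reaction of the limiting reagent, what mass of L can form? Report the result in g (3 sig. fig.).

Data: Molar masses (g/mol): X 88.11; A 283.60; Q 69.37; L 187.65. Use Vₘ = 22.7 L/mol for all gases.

180 g

n(X) = 129.0 / 88.11 = 1.464 mol
n(A) = 181.0 / 283.60 = 0.6382 mol
n(Q) = 128.6 / 69.37 = 1.854 mol
n(B) = 21.43 / 22.7 = 0.9441 mol
n/ν for X = 1.464/4 = 0.3660
n/ν for A = 0.6382/2 = 0.3191
n/ν for Q = 1.854/4 = 0.4635
n/ν for B = 0.9441/2 = 0.4721
Smallest n/ν is A → limiting reagent.
n(L) = (3/2) × 0.6382 = 0.9573 mol
mass = 0.9573 × 187.65 = 179.6 g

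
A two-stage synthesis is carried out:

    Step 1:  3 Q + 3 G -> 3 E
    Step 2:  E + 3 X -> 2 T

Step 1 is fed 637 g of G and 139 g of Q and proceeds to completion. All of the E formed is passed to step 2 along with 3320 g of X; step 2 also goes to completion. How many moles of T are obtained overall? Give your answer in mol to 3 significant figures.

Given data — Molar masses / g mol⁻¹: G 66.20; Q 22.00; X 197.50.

Step 1:
n(G) = 637.0 / 66.20 = 9.622 mol
n(Q) = 139.0 / 22.00 = 6.318 mol
n/ν for G = 9.622/3 = 3.207
n/ν for Q = 6.318/3 = 2.106
Smallest n/ν is Q → limiting reagent.
n(E) produced = (3/3) × 6.318 = 6.318 mol
Step 2:
n(E) available = 6.318 mol
n(X) = 3320 / 197.50 = 16.81 mol
n/ν for E = 6.318/1 = 6.318
n/ν for X = 16.81/3 = 5.603
Smallest n/ν is X → limiting reagent.
n(T) = (2/3) × 16.81 = 11.21 mol

11.2 mol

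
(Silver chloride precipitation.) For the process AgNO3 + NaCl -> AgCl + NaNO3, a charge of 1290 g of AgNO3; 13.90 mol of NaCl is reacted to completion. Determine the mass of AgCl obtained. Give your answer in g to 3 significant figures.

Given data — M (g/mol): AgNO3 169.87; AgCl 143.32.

1090 g

n(AgNO3) = 1290 / 169.87 = 7.594 mol
n(NaCl) = 13.90 mol
n/ν → AgNO3: 7.594, NaCl: 13.90; AgNO3 is limiting.
n(AgCl) = (1/1) × 7.594 = 7.594 mol
mass = 7.594 × 143.32 = 1088 g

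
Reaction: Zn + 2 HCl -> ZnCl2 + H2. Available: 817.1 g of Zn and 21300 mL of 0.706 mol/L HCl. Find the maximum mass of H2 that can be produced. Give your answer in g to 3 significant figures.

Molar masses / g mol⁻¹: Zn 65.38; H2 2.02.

15.2 g

n(Zn) = 817.1 / 65.38 = 12.50 mol
n(HCl) = 0.706 × 21300/1000 = 15.04 mol
n/ν for Zn = 12.50/1 = 12.50
n/ν for HCl = 15.04/2 = 7.520
Smallest n/ν is HCl → limiting reagent.
n(H2) = (1/2) × 15.04 = 7.520 mol
mass = 7.520 × 2.02 = 15.19 g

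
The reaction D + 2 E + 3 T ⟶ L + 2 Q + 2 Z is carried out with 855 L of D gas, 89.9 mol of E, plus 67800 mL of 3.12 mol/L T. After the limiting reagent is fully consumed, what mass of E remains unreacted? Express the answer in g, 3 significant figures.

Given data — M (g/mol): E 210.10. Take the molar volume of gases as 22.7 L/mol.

3060 g

n(D) = 855.0 / 22.7 = 37.67 mol
n(E) = 89.90 mol
n(T) = 3.12 × 67800/1000 = 211.5 mol
n/ν for D = 37.67/1 = 37.67
n/ν for E = 89.90/2 = 44.95
n/ν for T = 211.5/3 = 70.50
Smallest n/ν is D → limiting reagent.
E consumed = (2/1) × 37.67 = 75.34 mol
E remaining = 89.90 − 75.34 = 14.56 mol
mass = 14.56 × 210.10 = 3059 g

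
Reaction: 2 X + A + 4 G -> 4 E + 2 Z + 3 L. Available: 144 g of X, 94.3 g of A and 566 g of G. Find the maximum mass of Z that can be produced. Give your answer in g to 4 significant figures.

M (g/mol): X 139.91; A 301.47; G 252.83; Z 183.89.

n(X) = 144.0 / 139.91 = 1.029 mol
n(A) = 94.30 / 301.47 = 0.3128 mol
n(G) = 566.0 / 252.83 = 2.239 mol
n/ν → X: 0.5145, A: 0.3128, G: 0.5598; A is limiting.
n(Z) = (2/1) × 0.3128 = 0.6256 mol
mass = 0.6256 × 183.89 = 115.0 g

115.0 g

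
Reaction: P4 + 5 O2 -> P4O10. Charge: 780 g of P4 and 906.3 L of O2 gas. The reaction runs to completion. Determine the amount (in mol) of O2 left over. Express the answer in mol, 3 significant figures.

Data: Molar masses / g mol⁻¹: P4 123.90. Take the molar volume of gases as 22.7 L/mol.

8.45 mol

n(P4) = 780.0 / 123.90 = 6.295 mol
n(O2) = 906.3 / 22.7 = 39.93 mol
n/ν for P4 = 6.295/1 = 6.295
n/ν for O2 = 39.93/5 = 7.986
Smallest n/ν is P4 → limiting reagent.
O2 consumed = (5/1) × 6.295 = 31.48 mol
O2 remaining = 39.93 − 31.48 = 8.450 mol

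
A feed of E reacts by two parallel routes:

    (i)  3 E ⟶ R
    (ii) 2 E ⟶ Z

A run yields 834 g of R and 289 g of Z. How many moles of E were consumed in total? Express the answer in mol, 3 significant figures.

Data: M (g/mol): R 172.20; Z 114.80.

n(R) = 834 / 172.20 = 4.843 mol
n(Z) = 289 / 114.80 = 2.517 mol
n(E) via (i) = (3/1)×4.843 = 14.53 mol
n(E) via (ii) = (2/1)×2.517 = 5.034 mol
total n(E) = 14.53 + 5.034 = 19.56 mol

19.6 mol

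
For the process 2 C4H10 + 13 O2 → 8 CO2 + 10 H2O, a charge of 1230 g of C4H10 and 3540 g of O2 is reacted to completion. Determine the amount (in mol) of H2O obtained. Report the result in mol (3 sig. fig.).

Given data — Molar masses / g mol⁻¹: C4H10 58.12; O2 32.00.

n(C4H10) = 1230 / 58.12 = 21.16 mol
n(O2) = 3540 / 32.00 = 110.6 mol
n/ν for C4H10 = 21.16/2 = 10.58
n/ν for O2 = 110.6/13 = 8.508
Smallest n/ν is O2 → limiting reagent.
n(H2O) = (10/13) × 110.6 = 85.08 mol

85.1 mol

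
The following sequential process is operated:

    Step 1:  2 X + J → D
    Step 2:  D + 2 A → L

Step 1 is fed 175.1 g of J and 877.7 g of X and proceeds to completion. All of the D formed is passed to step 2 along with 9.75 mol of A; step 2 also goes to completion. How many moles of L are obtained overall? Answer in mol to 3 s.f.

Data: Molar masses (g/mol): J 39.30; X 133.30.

3.29 mol

Step 1:
n(J) = 175.1 / 39.30 = 4.455 mol
n(X) = 877.7 / 133.30 = 6.584 mol
n/ν for J = 4.455/1 = 4.455
n/ν for X = 6.584/2 = 3.292
Smallest n/ν is X → limiting reagent.
n(D) produced = (1/2) × 6.584 = 3.292 mol
Step 2:
n(D) available = 3.292 mol
n(A) = 9.750 mol
n/ν for D = 3.292/1 = 3.292
n/ν for A = 9.750/2 = 4.875
Smallest n/ν is D → limiting reagent.
n(L) = (1/1) × 3.292 = 3.292 mol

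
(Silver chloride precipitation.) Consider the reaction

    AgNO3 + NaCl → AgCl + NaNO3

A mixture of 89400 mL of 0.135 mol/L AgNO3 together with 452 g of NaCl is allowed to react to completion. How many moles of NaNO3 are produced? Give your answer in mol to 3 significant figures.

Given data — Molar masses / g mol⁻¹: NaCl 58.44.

7.73 mol

n(AgNO3) = 0.135 × 89400/1000 = 12.07 mol
n(NaCl) = 452.0 / 58.44 = 7.734 mol
n/ν for AgNO3 = 12.07/1 = 12.07
n/ν for NaCl = 7.734/1 = 7.734
Smallest n/ν is NaCl → limiting reagent.
n(NaNO3) = (1/1) × 7.734 = 7.734 mol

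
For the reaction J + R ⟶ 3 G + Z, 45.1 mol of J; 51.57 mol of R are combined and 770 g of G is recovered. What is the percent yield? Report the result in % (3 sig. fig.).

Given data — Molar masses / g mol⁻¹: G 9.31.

61.1 %

n(J) = 45.10 mol
n(R) = 51.57 mol
n/ν → J: 45.10, R: 51.57; J is limiting.
theoretical n(G) = (3/1) × 45.10 = 135.3 mol → 1260 g
% yield = 770 / 1260 × 100 = 61.11 %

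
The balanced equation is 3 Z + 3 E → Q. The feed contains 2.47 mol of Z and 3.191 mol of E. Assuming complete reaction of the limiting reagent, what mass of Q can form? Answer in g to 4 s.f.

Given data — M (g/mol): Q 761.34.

626.8 g

n(Z) = 2.470 mol
n(E) = 3.191 mol
n/ν for Z = 2.470/3 = 0.8233
n/ν for E = 3.191/3 = 1.064
Smallest n/ν is Z → limiting reagent.
n(Q) = (1/3) × 2.470 = 0.8233 mol
mass = 0.8233 × 761.34 = 626.8 g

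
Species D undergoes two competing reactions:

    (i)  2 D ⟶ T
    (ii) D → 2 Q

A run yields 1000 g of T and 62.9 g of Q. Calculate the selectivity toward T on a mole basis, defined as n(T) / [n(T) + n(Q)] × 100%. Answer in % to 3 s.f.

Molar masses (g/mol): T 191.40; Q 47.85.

79.9 %

n(T) = 1000 / 191.40 = 5.225 mol
n(Q) = 62.9 / 47.85 = 1.315 mol
selectivity = 5.225/(5.225+1.315) × 100 = 79.89 %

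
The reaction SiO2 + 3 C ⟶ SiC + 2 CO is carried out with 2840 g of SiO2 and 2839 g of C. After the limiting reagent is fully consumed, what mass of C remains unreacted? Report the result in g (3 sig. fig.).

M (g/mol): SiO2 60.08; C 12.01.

n(SiO2) = 2840 / 60.08 = 47.27 mol
n(C) = 2839 / 12.01 = 236.4 mol
n/ν for SiO2 = 47.27/1 = 47.27
n/ν for C = 236.4/3 = 78.80
Smallest n/ν is SiO2 → limiting reagent.
C consumed = (3/1) × 47.27 = 141.8 mol
C remaining = 236.4 − 141.8 = 94.60 mol
mass = 94.60 × 12.01 = 1136 g

1140 g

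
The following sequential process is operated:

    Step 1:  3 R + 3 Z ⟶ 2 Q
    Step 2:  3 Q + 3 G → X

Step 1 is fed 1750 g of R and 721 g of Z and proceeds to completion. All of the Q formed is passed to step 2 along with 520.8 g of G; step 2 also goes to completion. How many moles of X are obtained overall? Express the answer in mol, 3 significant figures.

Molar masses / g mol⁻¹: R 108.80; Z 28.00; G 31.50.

3.57 mol

Step 1:
n(R) = 1750 / 108.80 = 16.08 mol
n(Z) = 721.0 / 28.00 = 25.75 mol
n/ν → R: 5.360, Z: 8.583; R is limiting.
n(Q) produced = (2/3) × 16.08 = 10.72 mol
Step 2:
n(Q) available = 10.72 mol
n(G) = 520.8 / 31.50 = 16.53 mol
n/ν → Q: 3.573, G: 5.510; Q is limiting.
n(X) = (1/3) × 10.72 = 3.573 mol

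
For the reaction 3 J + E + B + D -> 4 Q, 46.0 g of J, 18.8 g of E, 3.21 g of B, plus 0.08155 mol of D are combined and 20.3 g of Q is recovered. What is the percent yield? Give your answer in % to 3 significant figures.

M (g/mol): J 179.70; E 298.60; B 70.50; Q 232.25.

48.0 %

n(J) = 46.00 / 179.70 = 0.2560 mol
n(E) = 18.80 / 298.60 = 0.06296 mol
n(B) = 3.210 / 70.50 = 0.04553 mol
n(D) = 0.08155 mol
n/ν for J = 0.2560/3 = 0.08533
n/ν for E = 0.06296/1 = 0.06296
n/ν for B = 0.04553/1 = 0.04553
n/ν for D = 0.08155/1 = 0.08155
Smallest n/ν is B → limiting reagent.
theoretical n(Q) = (4/1) × 0.04553 = 0.1821 mol → 42.29 g
% yield = 20.3 / 42.29 × 100 = 48.00 %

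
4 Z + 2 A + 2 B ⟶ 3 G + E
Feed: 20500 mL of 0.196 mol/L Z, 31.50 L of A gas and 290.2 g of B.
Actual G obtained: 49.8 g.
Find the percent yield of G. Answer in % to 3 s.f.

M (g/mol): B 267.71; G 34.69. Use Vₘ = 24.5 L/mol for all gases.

88.3 %

n(Z) = 0.196 × 20500/1000 = 4.018 mol
n(A) = 31.50 / 24.5 = 1.286 mol
n(B) = 290.2 / 267.71 = 1.084 mol
n/ν for Z = 4.018/4 = 1.005
n/ν for A = 1.286/2 = 0.6430
n/ν for B = 1.084/2 = 0.5420
Smallest n/ν is B → limiting reagent.
theoretical n(G) = (3/2) × 1.084 = 1.626 mol → 56.41 g
% yield = 49.8 / 56.41 × 100 = 88.28 %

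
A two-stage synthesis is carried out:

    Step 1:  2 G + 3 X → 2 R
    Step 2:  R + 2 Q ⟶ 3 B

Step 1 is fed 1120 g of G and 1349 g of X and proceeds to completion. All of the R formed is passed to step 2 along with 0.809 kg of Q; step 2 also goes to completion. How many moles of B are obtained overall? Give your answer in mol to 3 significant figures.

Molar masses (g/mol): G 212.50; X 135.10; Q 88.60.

Step 1:
n(G) = 1120 / 212.50 = 5.271 mol
n(X) = 1349 / 135.10 = 9.985 mol
n/ν for G = 5.271/2 = 2.636
n/ν for X = 9.985/3 = 3.328
Smallest n/ν is G → limiting reagent.
n(R) produced = (2/2) × 5.271 = 5.271 mol
Step 2:
n(R) available = 5.271 mol
n(Q) = 0.8090×1000 / 88.60 = 9.131 mol
n/ν for R = 5.271/1 = 5.271
n/ν for Q = 9.131/2 = 4.566
Smallest n/ν is Q → limiting reagent.
n(B) = (3/2) × 9.131 = 13.70 mol

13.7 mol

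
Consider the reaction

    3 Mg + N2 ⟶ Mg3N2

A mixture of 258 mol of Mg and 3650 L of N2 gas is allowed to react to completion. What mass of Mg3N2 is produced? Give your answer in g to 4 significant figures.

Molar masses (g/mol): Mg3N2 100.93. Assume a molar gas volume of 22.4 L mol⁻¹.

n(Mg) = 258.0 mol
n(N2) = 3650 / 22.4 = 162.9 mol
n/ν for Mg = 258.0/3 = 86.00
n/ν for N2 = 162.9/1 = 162.9
Smallest n/ν is Mg → limiting reagent.
n(Mg3N2) = (1/3) × 258.0 = 86.00 mol
mass = 86.00 × 100.93 = 8680 g

8680 g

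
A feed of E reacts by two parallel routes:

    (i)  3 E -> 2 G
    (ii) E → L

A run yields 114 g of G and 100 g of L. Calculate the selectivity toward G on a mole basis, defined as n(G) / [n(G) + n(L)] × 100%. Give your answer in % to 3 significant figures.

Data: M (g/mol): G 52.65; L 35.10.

43.2 %

n(G) = 114 / 52.65 = 2.165 mol
n(L) = 100 / 35.10 = 2.849 mol
selectivity = 2.165/(2.165+2.849) × 100 = 43.18 %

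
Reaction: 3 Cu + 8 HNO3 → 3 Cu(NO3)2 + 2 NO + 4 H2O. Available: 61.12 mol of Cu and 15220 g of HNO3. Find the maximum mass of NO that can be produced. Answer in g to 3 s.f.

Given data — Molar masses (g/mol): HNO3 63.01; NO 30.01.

1220 g

n(Cu) = 61.12 mol
n(HNO3) = 15220 / 63.01 = 241.5 mol
n/ν → Cu: 20.37, HNO3: 30.19; Cu is limiting.
n(NO) = (2/3) × 61.12 = 40.75 mol
mass = 40.75 × 30.01 = 1223 g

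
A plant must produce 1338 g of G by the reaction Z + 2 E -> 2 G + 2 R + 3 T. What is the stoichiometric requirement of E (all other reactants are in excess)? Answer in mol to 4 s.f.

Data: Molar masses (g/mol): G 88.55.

15.11 mol

n(G) = 1338 / 88.55 = 15.11 mol
n(E) = (2/2) × 15.11 = 15.11 mol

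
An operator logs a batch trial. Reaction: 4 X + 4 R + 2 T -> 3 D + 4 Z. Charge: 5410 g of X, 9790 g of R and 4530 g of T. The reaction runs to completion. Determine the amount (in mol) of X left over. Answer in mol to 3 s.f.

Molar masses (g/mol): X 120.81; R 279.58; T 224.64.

9.76 mol

n(X) = 5410 / 120.81 = 44.78 mol
n(R) = 9790 / 279.58 = 35.02 mol
n(T) = 4530 / 224.64 = 20.17 mol
n/ν → X: 11.20, R: 8.755, T: 10.09; R is limiting.
X consumed = (4/4) × 35.02 = 35.02 mol
X remaining = 44.78 − 35.02 = 9.760 mol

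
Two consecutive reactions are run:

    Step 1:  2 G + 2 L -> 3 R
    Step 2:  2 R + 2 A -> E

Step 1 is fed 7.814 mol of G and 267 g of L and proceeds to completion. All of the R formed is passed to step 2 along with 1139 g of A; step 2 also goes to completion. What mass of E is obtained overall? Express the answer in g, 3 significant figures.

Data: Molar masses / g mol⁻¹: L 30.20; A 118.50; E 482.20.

Step 1:
n(G) = 7.814 mol
n(L) = 267.0 / 30.20 = 8.841 mol
n/ν for G = 7.814/2 = 3.907
n/ν for L = 8.841/2 = 4.421
Smallest n/ν is G → limiting reagent.
n(R) produced = (3/2) × 7.814 = 11.72 mol
Step 2:
n(R) available = 11.72 mol
n(A) = 1139 / 118.50 = 9.612 mol
n/ν for R = 11.72/2 = 5.860
n/ν for A = 9.612/2 = 4.806
Smallest n/ν is A → limiting reagent.
n(E) = (1/2) × 9.612 = 4.806 mol
mass = 4.806 × 482.20 = 2317 g

2320 g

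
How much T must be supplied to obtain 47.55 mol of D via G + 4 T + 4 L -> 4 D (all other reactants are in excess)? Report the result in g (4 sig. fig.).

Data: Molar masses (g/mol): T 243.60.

n(D) = 47.55 mol
n(T) = (4/4) × 47.55 = 47.55 mol
mass = 47.55 × 243.60 = 11580 g

11580 g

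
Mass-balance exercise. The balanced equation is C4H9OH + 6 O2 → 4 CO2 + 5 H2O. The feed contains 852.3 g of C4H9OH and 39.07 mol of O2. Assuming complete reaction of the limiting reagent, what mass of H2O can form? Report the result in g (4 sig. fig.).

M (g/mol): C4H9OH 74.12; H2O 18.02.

n(C4H9OH) = 852.3 / 74.12 = 11.50 mol
n(O2) = 39.07 mol
n/ν → C4H9OH: 11.50, O2: 6.512; O2 is limiting.
n(H2O) = (5/6) × 39.07 = 32.56 mol
mass = 32.56 × 18.02 = 586.7 g

586.7 g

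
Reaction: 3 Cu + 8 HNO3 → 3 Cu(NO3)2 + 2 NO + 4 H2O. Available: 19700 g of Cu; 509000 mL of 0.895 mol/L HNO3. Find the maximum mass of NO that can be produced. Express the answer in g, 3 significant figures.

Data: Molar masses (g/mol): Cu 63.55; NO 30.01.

3420 g

n(Cu) = 19700 / 63.55 = 310.0 mol
n(HNO3) = 0.895 × 509000/1000 = 455.6 mol
n/ν for Cu = 310.0/3 = 103.3
n/ν for HNO3 = 455.6/8 = 56.95
Smallest n/ν is HNO3 → limiting reagent.
n(NO) = (2/8) × 455.6 = 113.9 mol
mass = 113.9 × 30.01 = 3418 g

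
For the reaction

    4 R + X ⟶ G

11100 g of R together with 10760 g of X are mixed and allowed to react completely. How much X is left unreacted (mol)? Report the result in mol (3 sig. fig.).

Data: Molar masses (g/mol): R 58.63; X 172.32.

n(R) = 11100 / 58.63 = 189.3 mol
n(X) = 10760 / 172.32 = 62.44 mol
n/ν for R = 189.3/4 = 47.33
n/ν for X = 62.44/1 = 62.44
Smallest n/ν is R → limiting reagent.
X consumed = (1/4) × 189.3 = 47.33 mol
X remaining = 62.44 − 47.33 = 15.11 mol

15.1 mol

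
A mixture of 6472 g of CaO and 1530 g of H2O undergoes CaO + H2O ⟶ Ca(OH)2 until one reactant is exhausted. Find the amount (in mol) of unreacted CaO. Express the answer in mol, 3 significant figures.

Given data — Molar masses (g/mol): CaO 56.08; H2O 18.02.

30.5 mol

n(CaO) = 6472 / 56.08 = 115.4 mol
n(H2O) = 1530 / 18.02 = 84.91 mol
n/ν for CaO = 115.4/1 = 115.4
n/ν for H2O = 84.91/1 = 84.91
Smallest n/ν is H2O → limiting reagent.
CaO consumed = (1/1) × 84.91 = 84.91 mol
CaO remaining = 115.4 − 84.91 = 30.49 mol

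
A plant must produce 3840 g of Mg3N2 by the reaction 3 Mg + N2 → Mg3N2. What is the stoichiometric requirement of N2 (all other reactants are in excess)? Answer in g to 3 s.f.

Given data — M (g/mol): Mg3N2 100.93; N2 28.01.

n(Mg3N2) = 3840 / 100.93 = 38.05 mol
n(N2) = (1/1) × 38.05 = 38.05 mol
mass = 38.05 × 28.01 = 1066 g

1070 g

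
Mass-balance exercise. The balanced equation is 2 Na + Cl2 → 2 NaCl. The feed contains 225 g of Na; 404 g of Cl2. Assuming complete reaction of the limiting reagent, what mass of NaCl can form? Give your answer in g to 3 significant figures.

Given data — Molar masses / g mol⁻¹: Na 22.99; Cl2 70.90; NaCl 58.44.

n(Na) = 225.0 / 22.99 = 9.787 mol
n(Cl2) = 404.0 / 70.90 = 5.698 mol
n/ν for Na = 9.787/2 = 4.894
n/ν for Cl2 = 5.698/1 = 5.698
Smallest n/ν is Na → limiting reagent.
n(NaCl) = (2/2) × 9.787 = 9.787 mol
mass = 9.787 × 58.44 = 572.0 g

572 g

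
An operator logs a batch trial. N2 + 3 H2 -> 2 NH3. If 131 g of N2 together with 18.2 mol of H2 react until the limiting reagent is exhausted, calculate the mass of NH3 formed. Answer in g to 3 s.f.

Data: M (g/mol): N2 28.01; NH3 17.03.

n(N2) = 131.0 / 28.01 = 4.677 mol
n(H2) = 18.20 mol
n/ν for N2 = 4.677/1 = 4.677
n/ν for H2 = 18.20/3 = 6.067
Smallest n/ν is N2 → limiting reagent.
n(NH3) = (2/1) × 4.677 = 9.354 mol
mass = 9.354 × 17.03 = 159.3 g

159 g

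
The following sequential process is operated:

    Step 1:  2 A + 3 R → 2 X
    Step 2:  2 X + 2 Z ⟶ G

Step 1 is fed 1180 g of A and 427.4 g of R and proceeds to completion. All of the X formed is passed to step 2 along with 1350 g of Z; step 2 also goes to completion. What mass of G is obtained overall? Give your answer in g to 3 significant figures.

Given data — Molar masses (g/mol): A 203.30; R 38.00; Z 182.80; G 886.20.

2570 g

Step 1:
n(A) = 1180 / 203.30 = 5.804 mol
n(R) = 427.4 / 38.00 = 11.25 mol
n/ν → A: 2.902, R: 3.750; A is limiting.
n(X) produced = (2/2) × 5.804 = 5.804 mol
Step 2:
n(X) available = 5.804 mol
n(Z) = 1350 / 182.80 = 7.385 mol
n/ν → X: 2.902, Z: 3.693; X is limiting.
n(G) = (1/2) × 5.804 = 2.902 mol
mass = 2.902 × 886.20 = 2572 g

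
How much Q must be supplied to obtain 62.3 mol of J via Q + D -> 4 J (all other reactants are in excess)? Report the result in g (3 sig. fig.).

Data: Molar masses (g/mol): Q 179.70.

2800 g

n(J) = 62.30 mol
n(Q) = (1/4) × 62.30 = 15.58 mol
mass = 15.58 × 179.70 = 2800 g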